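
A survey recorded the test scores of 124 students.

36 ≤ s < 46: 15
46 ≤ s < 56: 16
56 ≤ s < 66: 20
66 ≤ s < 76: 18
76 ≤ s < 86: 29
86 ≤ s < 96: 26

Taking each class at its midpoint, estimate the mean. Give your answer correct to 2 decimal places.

69.71

Midpoints: 41, 51, 61, 71, 81, 91
Σfm = 15×41 + 16×51 + 20×61 + 18×71 + 29×81 + 26×91 = 8644
n = Σf = 124
Mean = 8644 / 124 = 69.7097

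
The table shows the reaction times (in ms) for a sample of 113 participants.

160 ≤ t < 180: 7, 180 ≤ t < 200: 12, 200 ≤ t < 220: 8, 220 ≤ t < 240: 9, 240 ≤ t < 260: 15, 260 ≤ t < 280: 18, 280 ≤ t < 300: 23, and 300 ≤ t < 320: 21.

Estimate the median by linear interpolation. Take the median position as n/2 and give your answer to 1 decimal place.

266.1

Cumulative frequencies: 7, 19, 27, 36, 51, 69, 92, 113
n = 113; position = n/2 = 56.5.
This falls in the class 260 ≤ t < 280: L = 260, F = 51, f = 18, h = 20.
Median ≈ 260 + ((56.5 − 51) / 18) × 20 = 266.1111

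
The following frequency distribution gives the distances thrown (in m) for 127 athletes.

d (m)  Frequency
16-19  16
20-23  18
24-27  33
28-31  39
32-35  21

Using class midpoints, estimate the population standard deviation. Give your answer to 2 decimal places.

Midpoints: 17.5, 21.5, 25.5, 29.5, 33.5
n = 127, Σfm = 3362.5, mean = 26.4764
Σfm² = 92185.75
Σf(m − x̄)² = Σfm² − (Σfm)²/n = 92185.75 − 3362.5²/127 = 3158.9291
Population variance = 3158.9291 / 127 = 24.8735
Standard deviation = √24.8735 = 4.9873

4.99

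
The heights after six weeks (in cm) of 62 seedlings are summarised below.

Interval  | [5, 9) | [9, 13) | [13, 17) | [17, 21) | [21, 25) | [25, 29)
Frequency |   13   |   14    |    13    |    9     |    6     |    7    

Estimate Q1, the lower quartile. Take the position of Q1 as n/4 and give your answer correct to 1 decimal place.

9.7

Cumulative frequencies: 13, 27, 40, 49, 55, 62
n = 62; position = n/4 = 15.5.
This falls in the class [9, 13): L = 9, F = 13, f = 14, h = 4.
Lower quartile ≈ 9 + ((15.5 − 13) / 14) × 4 = 9.7143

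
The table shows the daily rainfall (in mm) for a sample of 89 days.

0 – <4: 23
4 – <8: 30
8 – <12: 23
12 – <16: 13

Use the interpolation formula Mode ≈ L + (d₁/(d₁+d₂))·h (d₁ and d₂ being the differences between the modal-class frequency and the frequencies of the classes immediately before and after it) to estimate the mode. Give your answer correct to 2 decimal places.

Modal class: 4 – <8 (highest frequency 30).
d₁ = 30 − 23 = 7, d₂ = 30 − 23 = 7
Mode ≈ 4 + (7/(7+7)) × 4 = 4 + 2.0000 = 6.0000

6.00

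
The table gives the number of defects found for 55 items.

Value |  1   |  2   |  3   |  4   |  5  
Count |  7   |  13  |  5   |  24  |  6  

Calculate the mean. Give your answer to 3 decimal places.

Values: 1, 2, 3, 4, 5
Σfx = 7×1 + 13×2 + 5×3 + 24×4 + 6×5 = 174
n = Σf = 55
Mean = 174 / 55 = 3.1636

3.164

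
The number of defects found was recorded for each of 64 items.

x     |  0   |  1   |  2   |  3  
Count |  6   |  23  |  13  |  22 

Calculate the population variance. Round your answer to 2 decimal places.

1.04

Values: 0, 1, 2, 3
n = 64, Σfx = 115, mean = 1.7969
Σfx² = 273
Σf(x − x̄)² = Σfx² − (Σfx)²/n = 273 − 115²/64 = 66.3594
Population variance = 66.3594 / 64 = 1.0369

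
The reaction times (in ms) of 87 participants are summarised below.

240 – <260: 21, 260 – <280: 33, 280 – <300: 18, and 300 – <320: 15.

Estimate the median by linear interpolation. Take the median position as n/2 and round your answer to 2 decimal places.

273.64

Cumulative frequencies: 21, 54, 72, 87
n = 87; position = n/2 = 43.5.
This falls in the class 260 – <280: L = 260, F = 21, f = 33, h = 20.
Median ≈ 260 + ((43.5 − 21) / 33) × 20 = 273.6364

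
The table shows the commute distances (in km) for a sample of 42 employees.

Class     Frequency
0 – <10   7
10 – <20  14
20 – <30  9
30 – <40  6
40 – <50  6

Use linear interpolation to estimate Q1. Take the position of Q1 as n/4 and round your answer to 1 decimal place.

12.5

Cumulative frequencies: 7, 21, 30, 36, 42
n = 42; position = n/4 = 10.5.
This falls in the class 10 – <20: L = 10, F = 7, f = 14, h = 10.
Lower quartile ≈ 10 + ((10.5 − 7) / 14) × 10 = 12.5000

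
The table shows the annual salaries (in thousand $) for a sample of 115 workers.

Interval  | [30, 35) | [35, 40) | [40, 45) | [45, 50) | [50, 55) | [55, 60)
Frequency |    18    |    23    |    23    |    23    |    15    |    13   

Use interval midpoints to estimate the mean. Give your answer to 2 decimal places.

43.93

Midpoints: 32.5, 37.5, 42.5, 47.5, 52.5, 57.5
Σfm = 18×32.5 + 23×37.5 + 23×42.5 + 23×47.5 + 15×52.5 + 13×57.5 = 5052.5
n = Σf = 115
Mean = 5052.5 / 115 = 43.9348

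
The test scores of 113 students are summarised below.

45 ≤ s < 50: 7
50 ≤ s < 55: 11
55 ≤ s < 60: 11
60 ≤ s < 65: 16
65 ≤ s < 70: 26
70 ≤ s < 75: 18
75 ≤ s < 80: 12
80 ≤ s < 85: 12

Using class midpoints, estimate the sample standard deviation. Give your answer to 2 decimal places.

Midpoints: 47.5, 52.5, 57.5, 62.5, 67.5, 72.5, 77.5, 82.5
n = 113, Σfm = 7522.5, mean = 66.5708
Σfm² = 511806.25
Σf(m − x̄)² = Σfm² − (Σfm)²/n = 511806.25 − 7522.5²/113 = 11027.4336
Sample variance = 11027.4336 / 112 = 98.4592
Standard deviation = √98.4592 = 9.9227

9.92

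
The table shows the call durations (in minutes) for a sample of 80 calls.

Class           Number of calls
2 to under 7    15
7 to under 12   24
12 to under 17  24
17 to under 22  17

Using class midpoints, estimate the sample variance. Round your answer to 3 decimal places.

Midpoints: 4.5, 9.5, 14.5, 19.5
n = 80, Σfm = 975, mean = 12.1875
Σfm² = 13980
Σf(m − x̄)² = Σfm² − (Σfm)²/n = 13980 − 975²/80 = 2097.1875
Sample variance = 2097.1875 / 79 = 26.5467

26.547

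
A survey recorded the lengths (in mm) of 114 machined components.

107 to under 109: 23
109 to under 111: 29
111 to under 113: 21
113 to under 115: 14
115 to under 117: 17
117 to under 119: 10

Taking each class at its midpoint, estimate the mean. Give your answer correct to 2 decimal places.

Midpoints: 108, 110, 112, 114, 116, 118
Σfm = 23×108 + 29×110 + 21×112 + 14×114 + 17×116 + 10×118 = 12774
n = Σf = 114
Mean = 12774 / 114 = 112.0526

112.05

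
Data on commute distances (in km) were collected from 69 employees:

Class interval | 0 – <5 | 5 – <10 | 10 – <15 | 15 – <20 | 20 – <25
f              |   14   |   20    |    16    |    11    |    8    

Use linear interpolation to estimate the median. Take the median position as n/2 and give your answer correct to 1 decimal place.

Cumulative frequencies: 14, 34, 50, 61, 69
n = 69; position = n/2 = 34.5.
This falls in the class 10 – <15: L = 10, F = 34, f = 16, h = 5.
Median ≈ 10 + ((34.5 − 34) / 16) × 5 = 10.1562

10.2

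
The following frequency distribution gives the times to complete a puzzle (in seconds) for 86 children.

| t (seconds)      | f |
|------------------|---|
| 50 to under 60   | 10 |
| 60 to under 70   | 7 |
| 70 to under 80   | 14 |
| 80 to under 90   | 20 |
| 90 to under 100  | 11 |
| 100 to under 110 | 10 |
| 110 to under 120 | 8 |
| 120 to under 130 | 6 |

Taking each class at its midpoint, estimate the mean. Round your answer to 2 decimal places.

87.44

Midpoints: 55, 65, 75, 85, 95, 105, 115, 125
Σfm = 10×55 + 7×65 + 14×75 + 20×85 + 11×95 + 10×105 + 8×115 + 6×125 = 7520
n = Σf = 86
Mean = 7520 / 86 = 87.4419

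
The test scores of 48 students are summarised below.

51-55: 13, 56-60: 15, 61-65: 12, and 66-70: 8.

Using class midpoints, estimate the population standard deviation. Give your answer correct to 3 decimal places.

5.220

Midpoints: 53, 58, 63, 68
n = 48, Σfm = 2859, mean = 59.5625
Σfm² = 171597
Σf(m − x̄)² = Σfm² − (Σfm)²/n = 171597 − 2859²/48 = 1307.8125
Population variance = 1307.8125 / 48 = 27.2461
Standard deviation = √27.2461 = 5.2198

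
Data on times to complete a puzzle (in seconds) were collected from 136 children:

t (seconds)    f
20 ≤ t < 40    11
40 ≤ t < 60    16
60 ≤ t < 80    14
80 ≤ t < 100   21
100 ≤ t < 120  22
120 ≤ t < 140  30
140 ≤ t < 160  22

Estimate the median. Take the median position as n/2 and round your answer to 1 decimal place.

105.5

Cumulative frequencies: 11, 27, 41, 62, 84, 114, 136
n = 136; position = n/2 = 68.
This falls in the class 100 ≤ t < 120: L = 100, F = 62, f = 22, h = 20.
Median ≈ 100 + ((68 − 62) / 22) × 20 = 105.4545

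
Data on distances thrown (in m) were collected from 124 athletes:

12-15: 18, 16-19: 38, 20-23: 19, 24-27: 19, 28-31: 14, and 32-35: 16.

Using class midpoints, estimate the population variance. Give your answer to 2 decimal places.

41.99

Midpoints: 13.5, 17.5, 21.5, 25.5, 29.5, 33.5
n = 124, Σfm = 2750, mean = 22.1774
Σfm² = 66195
Σf(m − x̄)² = Σfm² − (Σfm)²/n = 66195 − 2750²/124 = 5207.0968
Population variance = 5207.0968 / 124 = 41.9927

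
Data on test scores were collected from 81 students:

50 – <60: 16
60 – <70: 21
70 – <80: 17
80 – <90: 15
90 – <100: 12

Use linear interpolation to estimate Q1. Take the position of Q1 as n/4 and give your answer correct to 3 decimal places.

Cumulative frequencies: 16, 37, 54, 69, 81
n = 81; position = n/4 = 20.25.
This falls in the class 60 – <70: L = 60, F = 16, f = 21, h = 10.
Lower quartile ≈ 60 + ((20.25 − 16) / 21) × 10 = 62.0238

62.024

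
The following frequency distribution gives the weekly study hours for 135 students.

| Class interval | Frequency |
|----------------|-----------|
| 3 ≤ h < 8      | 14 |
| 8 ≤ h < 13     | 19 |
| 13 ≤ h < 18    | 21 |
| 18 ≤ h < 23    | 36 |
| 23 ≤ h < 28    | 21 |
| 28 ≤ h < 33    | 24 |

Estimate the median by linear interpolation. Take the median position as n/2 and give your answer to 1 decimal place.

19.9

Cumulative frequencies: 14, 33, 54, 90, 111, 135
n = 135; position = n/2 = 67.5.
This falls in the class 18 ≤ h < 23: L = 18, F = 54, f = 36, h = 5.
Median ≈ 18 + ((67.5 − 54) / 36) × 5 = 19.8750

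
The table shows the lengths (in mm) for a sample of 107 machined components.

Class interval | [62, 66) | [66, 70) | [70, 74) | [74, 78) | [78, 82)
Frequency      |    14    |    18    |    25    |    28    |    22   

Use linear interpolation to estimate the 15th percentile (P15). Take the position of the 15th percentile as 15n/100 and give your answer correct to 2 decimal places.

66.46

Cumulative frequencies: 14, 32, 57, 85, 107
n = 107; position = 15n/100 = 16.05.
This falls in the class [66, 70): L = 66, F = 14, f = 18, h = 4.
15th percentile ≈ 66 + ((16.05 − 14) / 18) × 4 = 66.4556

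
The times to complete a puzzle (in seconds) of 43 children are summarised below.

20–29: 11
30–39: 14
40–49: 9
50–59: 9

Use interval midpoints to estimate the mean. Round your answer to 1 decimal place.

Midpoints: 24.5, 34.5, 44.5, 54.5
Σfm = 11×24.5 + 14×34.5 + 9×44.5 + 9×54.5 = 1643.5
n = Σf = 43
Mean = 1643.5 / 43 = 38.2209

38.2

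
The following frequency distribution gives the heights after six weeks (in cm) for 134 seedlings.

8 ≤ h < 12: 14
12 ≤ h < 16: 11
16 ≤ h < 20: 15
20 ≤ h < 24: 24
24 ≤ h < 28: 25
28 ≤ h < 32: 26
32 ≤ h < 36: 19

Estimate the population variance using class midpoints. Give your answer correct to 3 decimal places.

55.215

Midpoints: 10, 14, 18, 22, 26, 30, 34
n = 134, Σfm = 3168, mean = 23.6418
Σfm² = 82296
Σf(m − x̄)² = Σfm² − (Σfm)²/n = 82296 − 3168²/134 = 7398.8060
Population variance = 7398.8060 / 134 = 55.2150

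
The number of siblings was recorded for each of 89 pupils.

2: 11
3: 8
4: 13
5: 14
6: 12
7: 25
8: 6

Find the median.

5

Cumulative frequencies: 11, 19, 32, 46, 58, 83, 89
n = 89, so the median is the value in position (n+1)/2 = 45.
Position 45 falls at value 5.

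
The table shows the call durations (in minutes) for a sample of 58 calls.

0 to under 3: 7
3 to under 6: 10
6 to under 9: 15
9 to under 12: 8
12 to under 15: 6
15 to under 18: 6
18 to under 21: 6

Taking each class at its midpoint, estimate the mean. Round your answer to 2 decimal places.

Midpoints: 1.5, 4.5, 7.5, 10.5, 13.5, 16.5, 19.5
Σfm = 7×1.5 + 10×4.5 + 15×7.5 + 8×10.5 + 6×13.5 + 6×16.5 + 6×19.5 = 549
n = Σf = 58
Mean = 549 / 58 = 9.4655

9.47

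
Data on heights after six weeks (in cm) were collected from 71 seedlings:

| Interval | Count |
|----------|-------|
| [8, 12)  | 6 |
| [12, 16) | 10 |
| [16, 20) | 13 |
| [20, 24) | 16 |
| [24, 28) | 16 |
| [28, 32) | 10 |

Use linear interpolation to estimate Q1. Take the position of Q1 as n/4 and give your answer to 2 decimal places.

16.54

Cumulative frequencies: 6, 16, 29, 45, 61, 71
n = 71; position = n/4 = 17.75.
This falls in the class [16, 20): L = 16, F = 16, f = 13, h = 4.
Lower quartile ≈ 16 + ((17.75 − 16) / 13) × 4 = 16.5385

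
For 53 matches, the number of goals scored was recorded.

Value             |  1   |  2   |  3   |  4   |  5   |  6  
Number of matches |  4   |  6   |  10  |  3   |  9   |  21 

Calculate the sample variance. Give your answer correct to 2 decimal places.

3.03

Values: 1, 2, 3, 4, 5, 6
n = 53, Σfx = 229, mean = 4.3208
Σfx² = 1147
Σf(x − x̄)² = Σfx² − (Σfx)²/n = 1147 − 229²/53 = 157.5472
Sample variance = 157.5472 / 52 = 3.0298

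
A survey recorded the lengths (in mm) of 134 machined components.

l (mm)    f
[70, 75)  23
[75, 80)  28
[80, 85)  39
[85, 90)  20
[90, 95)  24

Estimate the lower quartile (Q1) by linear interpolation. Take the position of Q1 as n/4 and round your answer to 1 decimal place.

Cumulative frequencies: 23, 51, 90, 110, 134
n = 134; position = n/4 = 33.5.
This falls in the class [75, 80): L = 75, F = 23, f = 28, h = 5.
Lower quartile ≈ 75 + ((33.5 − 23) / 28) × 5 = 76.8750

76.9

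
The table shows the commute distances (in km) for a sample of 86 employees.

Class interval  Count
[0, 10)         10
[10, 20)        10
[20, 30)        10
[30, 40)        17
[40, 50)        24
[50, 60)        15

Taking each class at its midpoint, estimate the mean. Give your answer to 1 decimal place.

Midpoints: 5, 15, 25, 35, 45, 55
Σfm = 10×5 + 10×15 + 10×25 + 17×35 + 24×45 + 15×55 = 2950
n = Σf = 86
Mean = 2950 / 86 = 34.3023

34.3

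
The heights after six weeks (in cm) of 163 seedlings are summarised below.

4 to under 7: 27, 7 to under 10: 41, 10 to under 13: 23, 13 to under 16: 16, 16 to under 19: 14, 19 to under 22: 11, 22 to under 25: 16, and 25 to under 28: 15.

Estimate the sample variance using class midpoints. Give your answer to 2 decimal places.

Midpoints: 5.5, 8.5, 11.5, 14.5, 17.5, 20.5, 23.5, 26.5
n = 163, Σfm = 2237.5, mean = 13.7270
Σfm² = 38464.75
Σf(m − x̄)² = Σfm² − (Σfm)²/n = 38464.75 − 2237.5²/163 = 7750.6012
Sample variance = 7750.6012 / 162 = 47.8432

47.84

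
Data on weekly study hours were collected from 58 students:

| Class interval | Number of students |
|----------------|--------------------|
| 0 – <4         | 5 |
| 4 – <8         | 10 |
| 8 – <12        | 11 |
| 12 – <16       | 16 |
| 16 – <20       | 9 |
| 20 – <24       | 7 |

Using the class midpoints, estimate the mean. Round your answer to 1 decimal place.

Midpoints: 2, 6, 10, 14, 18, 22
Σfm = 5×2 + 10×6 + 11×10 + 16×14 + 9×18 + 7×22 = 720
n = Σf = 58
Mean = 720 / 58 = 12.4138

12.4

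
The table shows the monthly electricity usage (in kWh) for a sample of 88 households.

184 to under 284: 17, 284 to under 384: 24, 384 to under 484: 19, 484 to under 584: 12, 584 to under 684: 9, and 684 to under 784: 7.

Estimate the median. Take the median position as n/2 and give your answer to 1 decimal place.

399.8

Cumulative frequencies: 17, 41, 60, 72, 81, 88
n = 88; position = n/2 = 44.
This falls in the class 384 to under 484: L = 384, F = 41, f = 19, h = 100.
Median ≈ 384 + ((44 − 41) / 19) × 100 = 399.7895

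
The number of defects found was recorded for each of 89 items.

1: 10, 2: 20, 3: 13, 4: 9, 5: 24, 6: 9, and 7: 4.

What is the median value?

4

Cumulative frequencies: 10, 30, 43, 52, 76, 85, 89
n = 89, so the median is the value in position (n+1)/2 = 45.
Position 45 falls at value 4.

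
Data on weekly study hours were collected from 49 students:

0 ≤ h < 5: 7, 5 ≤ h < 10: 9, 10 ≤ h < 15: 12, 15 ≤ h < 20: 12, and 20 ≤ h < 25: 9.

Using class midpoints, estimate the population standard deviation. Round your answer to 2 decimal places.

Midpoints: 2.5, 7.5, 12.5, 17.5, 22.5
n = 49, Σfm = 647.5, mean = 13.2143
Σfm² = 10656.25
Σf(m − x̄)² = Σfm² − (Σfm)²/n = 10656.25 − 647.5²/49 = 2100.0000
Population variance = 2100.0000 / 49 = 42.8571
Standard deviation = √42.8571 = 6.5465

6.55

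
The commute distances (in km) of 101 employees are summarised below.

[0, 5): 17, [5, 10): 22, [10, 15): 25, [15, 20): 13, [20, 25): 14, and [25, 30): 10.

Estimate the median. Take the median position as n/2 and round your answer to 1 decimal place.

Cumulative frequencies: 17, 39, 64, 77, 91, 101
n = 101; position = n/2 = 50.5.
This falls in the class [10, 15): L = 10, F = 39, f = 25, h = 5.
Median ≈ 10 + ((50.5 − 39) / 25) × 5 = 12.3000

12.3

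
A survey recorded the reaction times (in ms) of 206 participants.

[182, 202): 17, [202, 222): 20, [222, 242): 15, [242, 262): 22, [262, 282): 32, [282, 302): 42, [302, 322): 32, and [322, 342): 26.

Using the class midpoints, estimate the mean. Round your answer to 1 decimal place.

272.4

Midpoints: 192, 212, 232, 252, 272, 292, 312, 332
Σfm = 17×192 + 20×212 + 15×232 + 22×252 + 32×272 + 42×292 + 32×312 + 26×332 = 56112
n = Σf = 206
Mean = 56112 / 206 = 272.3883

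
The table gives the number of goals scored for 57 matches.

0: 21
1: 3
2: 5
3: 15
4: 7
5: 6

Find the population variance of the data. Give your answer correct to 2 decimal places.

3.23

Values: 0, 1, 2, 3, 4, 5
n = 57, Σfx = 116, mean = 2.0351
Σfx² = 420
Σf(x − x̄)² = Σfx² − (Σfx)²/n = 420 − 116²/57 = 183.9298
Population variance = 183.9298 / 57 = 3.2268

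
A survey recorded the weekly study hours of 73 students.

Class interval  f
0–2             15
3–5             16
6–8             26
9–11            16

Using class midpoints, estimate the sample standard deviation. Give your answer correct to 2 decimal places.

Midpoints: 1, 4, 7, 10
n = 73, Σfm = 421, mean = 5.7671
Σfm² = 3145
Σf(m − x̄)² = Σfm² − (Σfm)²/n = 3145 − 421²/73 = 717.0411
Sample variance = 717.0411 / 72 = 9.9589
Standard deviation = √9.9589 = 3.1558

3.16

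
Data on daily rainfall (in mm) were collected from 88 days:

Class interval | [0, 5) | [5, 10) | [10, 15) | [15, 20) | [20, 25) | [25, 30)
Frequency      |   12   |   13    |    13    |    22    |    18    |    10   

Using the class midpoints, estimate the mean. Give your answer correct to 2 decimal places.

Midpoints: 2.5, 7.5, 12.5, 17.5, 22.5, 27.5
Σfm = 12×2.5 + 13×7.5 + 13×12.5 + 22×17.5 + 18×22.5 + 10×27.5 = 1355
n = Σf = 88
Mean = 1355 / 88 = 15.3977

15.40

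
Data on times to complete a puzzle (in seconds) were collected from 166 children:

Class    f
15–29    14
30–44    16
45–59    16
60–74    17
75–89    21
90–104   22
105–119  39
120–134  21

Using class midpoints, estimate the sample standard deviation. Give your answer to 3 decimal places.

33.345

Midpoints: 22, 37, 52, 67, 82, 97, 112, 127
n = 166, Σfm = 13762, mean = 82.9036
Σfm² = 1324384
Σf(m − x̄)² = Σfm² − (Σfm)²/n = 1324384 − 13762²/166 = 183464.4578
Sample variance = 183464.4578 / 165 = 1111.9058
Standard deviation = √1111.9058 = 33.3453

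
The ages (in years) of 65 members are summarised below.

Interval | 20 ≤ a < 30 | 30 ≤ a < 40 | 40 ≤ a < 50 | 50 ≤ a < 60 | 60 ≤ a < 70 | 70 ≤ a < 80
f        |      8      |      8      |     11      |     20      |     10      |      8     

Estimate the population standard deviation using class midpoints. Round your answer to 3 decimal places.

Midpoints: 25, 35, 45, 55, 65, 75
n = 65, Σfm = 3325, mean = 51.1538
Σfm² = 184825
Σf(m − x̄)² = Σfm² − (Σfm)²/n = 184825 − 3325²/65 = 14738.4615
Population variance = 14738.4615 / 65 = 226.7456
Standard deviation = √226.7456 = 15.0581

15.058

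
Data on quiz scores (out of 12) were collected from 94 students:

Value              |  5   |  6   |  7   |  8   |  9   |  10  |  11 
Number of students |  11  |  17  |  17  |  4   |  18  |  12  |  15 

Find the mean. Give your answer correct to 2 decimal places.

Values: 5, 6, 7, 8, 9, 10, 11
Σfx = 11×5 + 17×6 + 17×7 + 4×8 + 18×9 + 12×10 + 15×11 = 755
n = Σf = 94
Mean = 755 / 94 = 8.0319

8.03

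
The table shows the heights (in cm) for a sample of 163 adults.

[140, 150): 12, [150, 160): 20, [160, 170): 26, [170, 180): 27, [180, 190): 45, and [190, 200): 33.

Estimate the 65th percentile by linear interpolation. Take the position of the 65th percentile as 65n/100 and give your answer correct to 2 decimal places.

184.66

Cumulative frequencies: 12, 32, 58, 85, 130, 163
n = 163; position = 65n/100 = 105.95.
This falls in the class [180, 190): L = 180, F = 85, f = 45, h = 10.
65th percentile ≈ 180 + ((105.95 − 85) / 45) × 10 = 184.6556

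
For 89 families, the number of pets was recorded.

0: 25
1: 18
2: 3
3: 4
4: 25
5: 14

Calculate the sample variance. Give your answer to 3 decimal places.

3.854

Values: 0, 1, 2, 3, 4, 5
n = 89, Σfx = 206, mean = 2.3146
Σfx² = 816
Σf(x − x̄)² = Σfx² − (Σfx)²/n = 816 − 206²/89 = 339.1910
Sample variance = 339.1910 / 88 = 3.8544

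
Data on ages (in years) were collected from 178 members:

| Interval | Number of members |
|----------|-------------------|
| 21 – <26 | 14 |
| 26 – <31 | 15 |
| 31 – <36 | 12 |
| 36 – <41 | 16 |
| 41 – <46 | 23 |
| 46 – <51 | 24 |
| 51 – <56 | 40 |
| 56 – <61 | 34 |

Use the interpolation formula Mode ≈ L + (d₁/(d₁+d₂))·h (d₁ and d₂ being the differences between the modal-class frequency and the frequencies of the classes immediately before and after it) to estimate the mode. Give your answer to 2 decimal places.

Modal class: 51 – <56 (highest frequency 40).
d₁ = 40 − 24 = 16, d₂ = 40 − 34 = 6
Mode ≈ 51 + (16/(16+6)) × 5 = 51 + 3.6364 = 54.6364

54.64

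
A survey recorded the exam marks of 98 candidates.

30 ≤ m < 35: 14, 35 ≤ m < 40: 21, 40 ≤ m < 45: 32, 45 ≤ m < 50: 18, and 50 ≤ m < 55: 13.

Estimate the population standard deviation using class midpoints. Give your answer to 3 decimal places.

6.118

Midpoints: 32.5, 37.5, 42.5, 47.5, 52.5
n = 98, Σfm = 4140, mean = 42.2449
Σfm² = 178562.5
Σf(m − x̄)² = Σfm² − (Σfm)²/n = 178562.5 − 4140²/98 = 3668.6224
Population variance = 3668.6224 / 98 = 37.4349
Standard deviation = √37.4349 = 6.1184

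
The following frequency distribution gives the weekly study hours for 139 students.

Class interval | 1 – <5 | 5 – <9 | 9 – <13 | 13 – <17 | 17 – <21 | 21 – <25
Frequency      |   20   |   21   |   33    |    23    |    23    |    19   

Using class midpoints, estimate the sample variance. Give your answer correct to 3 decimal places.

41.345

Midpoints: 3, 7, 11, 15, 19, 23
n = 139, Σfm = 1789, mean = 12.8705
Σfm² = 28731
Σf(m − x̄)² = Σfm² − (Σfm)²/n = 28731 − 1789²/139 = 5705.6691
Sample variance = 5705.6691 / 138 = 41.3454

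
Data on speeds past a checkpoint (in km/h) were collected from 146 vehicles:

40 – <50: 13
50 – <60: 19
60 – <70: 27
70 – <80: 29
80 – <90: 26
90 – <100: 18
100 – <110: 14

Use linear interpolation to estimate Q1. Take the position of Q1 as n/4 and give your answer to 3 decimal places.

Cumulative frequencies: 13, 32, 59, 88, 114, 132, 146
n = 146; position = n/4 = 36.5.
This falls in the class 60 – <70: L = 60, F = 32, f = 27, h = 10.
Lower quartile ≈ 60 + ((36.5 − 32) / 27) × 10 = 61.6667

61.667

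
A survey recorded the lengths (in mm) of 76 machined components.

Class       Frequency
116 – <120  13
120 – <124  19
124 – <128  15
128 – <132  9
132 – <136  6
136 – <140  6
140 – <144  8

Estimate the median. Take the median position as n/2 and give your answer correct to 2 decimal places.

125.60

Cumulative frequencies: 13, 32, 47, 56, 62, 68, 76
n = 76; position = n/2 = 38.
This falls in the class 124 – <128: L = 124, F = 32, f = 15, h = 4.
Median ≈ 124 + ((38 − 32) / 15) × 4 = 125.6000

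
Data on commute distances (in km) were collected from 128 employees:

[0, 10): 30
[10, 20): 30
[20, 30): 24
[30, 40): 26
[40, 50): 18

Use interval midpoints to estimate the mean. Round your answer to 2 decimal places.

22.81

Midpoints: 5, 15, 25, 35, 45
Σfm = 30×5 + 30×15 + 24×25 + 26×35 + 18×45 = 2920
n = Σf = 128
Mean = 2920 / 128 = 22.8125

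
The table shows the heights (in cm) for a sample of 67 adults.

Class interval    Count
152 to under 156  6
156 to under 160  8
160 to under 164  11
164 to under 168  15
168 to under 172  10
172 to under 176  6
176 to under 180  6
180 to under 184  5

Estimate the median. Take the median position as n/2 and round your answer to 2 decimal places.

Cumulative frequencies: 6, 14, 25, 40, 50, 56, 62, 67
n = 67; position = n/2 = 33.5.
This falls in the class 164 to under 168: L = 164, F = 25, f = 15, h = 4.
Median ≈ 164 + ((33.5 − 25) / 15) × 4 = 166.2667

166.27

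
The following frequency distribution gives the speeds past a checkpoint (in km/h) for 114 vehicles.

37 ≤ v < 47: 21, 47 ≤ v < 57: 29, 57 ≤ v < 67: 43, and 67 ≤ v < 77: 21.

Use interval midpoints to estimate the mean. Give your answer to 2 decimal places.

57.61

Midpoints: 42, 52, 62, 72
Σfm = 21×42 + 29×52 + 43×62 + 21×72 = 6568
n = Σf = 114
Mean = 6568 / 114 = 57.6140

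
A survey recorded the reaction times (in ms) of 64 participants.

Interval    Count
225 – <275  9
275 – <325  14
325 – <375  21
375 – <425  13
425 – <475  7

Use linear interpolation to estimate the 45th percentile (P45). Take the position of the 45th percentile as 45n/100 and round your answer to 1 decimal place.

338.8

Cumulative frequencies: 9, 23, 44, 57, 64
n = 64; position = 45n/100 = 28.8.
This falls in the class 325 – <375: L = 325, F = 23, f = 21, h = 50.
45th percentile ≈ 325 + ((28.8 − 23) / 21) × 50 = 338.8095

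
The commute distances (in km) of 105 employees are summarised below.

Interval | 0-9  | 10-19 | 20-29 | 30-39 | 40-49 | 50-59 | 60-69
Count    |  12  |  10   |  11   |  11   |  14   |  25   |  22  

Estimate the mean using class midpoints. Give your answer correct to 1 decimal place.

Midpoints: 4.5, 14.5, 24.5, 34.5, 44.5, 54.5, 64.5
Σfm = 12×4.5 + 10×14.5 + 11×24.5 + 11×34.5 + 14×44.5 + 25×54.5 + 22×64.5 = 4252.5
n = Σf = 105
Mean = 4252.5 / 105 = 40.5000

40.5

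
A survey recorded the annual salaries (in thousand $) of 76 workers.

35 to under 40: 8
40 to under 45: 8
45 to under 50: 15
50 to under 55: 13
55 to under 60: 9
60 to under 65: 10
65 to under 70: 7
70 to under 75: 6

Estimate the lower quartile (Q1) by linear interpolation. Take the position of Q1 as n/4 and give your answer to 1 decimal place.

46.0

Cumulative frequencies: 8, 16, 31, 44, 53, 63, 70, 76
n = 76; position = n/4 = 19.
This falls in the class 45 to under 50: L = 45, F = 16, f = 15, h = 5.
Lower quartile ≈ 45 + ((19 − 16) / 15) × 5 = 46.0000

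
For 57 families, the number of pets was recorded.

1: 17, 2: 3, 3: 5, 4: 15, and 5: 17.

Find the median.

4

Cumulative frequencies: 17, 20, 25, 40, 57
n = 57, so the median is the value in position (n+1)/2 = 29.
Position 29 falls at value 4.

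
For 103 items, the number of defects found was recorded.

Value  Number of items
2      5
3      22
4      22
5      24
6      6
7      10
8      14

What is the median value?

5

Cumulative frequencies: 5, 27, 49, 73, 79, 89, 103
n = 103, so the median is the value in position (n+1)/2 = 52.
Position 52 falls at value 5.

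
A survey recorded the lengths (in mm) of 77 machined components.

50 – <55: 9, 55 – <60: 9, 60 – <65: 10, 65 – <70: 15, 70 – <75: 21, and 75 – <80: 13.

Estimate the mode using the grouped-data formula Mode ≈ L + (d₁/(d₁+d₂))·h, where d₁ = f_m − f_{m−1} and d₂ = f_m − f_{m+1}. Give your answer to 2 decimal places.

72.14

Modal class: 70 – <75 (highest frequency 21).
d₁ = 21 − 15 = 6, d₂ = 21 − 13 = 8
Mode ≈ 70 + (6/(6+8)) × 5 = 70 + 2.1429 = 72.1429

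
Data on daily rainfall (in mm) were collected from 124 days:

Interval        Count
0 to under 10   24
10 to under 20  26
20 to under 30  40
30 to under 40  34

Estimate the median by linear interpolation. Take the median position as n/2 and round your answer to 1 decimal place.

23.0

Cumulative frequencies: 24, 50, 90, 124
n = 124; position = n/2 = 62.
This falls in the class 20 to under 30: L = 20, F = 50, f = 40, h = 10.
Median ≈ 20 + ((62 − 50) / 40) × 10 = 23.0000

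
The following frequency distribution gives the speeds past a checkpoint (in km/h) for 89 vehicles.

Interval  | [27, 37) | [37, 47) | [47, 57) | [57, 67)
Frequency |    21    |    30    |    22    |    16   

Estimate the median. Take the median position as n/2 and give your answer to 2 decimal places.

Cumulative frequencies: 21, 51, 73, 89
n = 89; position = n/2 = 44.5.
This falls in the class [37, 47): L = 37, F = 21, f = 30, h = 10.
Median ≈ 37 + ((44.5 − 21) / 30) × 10 = 44.8333

44.83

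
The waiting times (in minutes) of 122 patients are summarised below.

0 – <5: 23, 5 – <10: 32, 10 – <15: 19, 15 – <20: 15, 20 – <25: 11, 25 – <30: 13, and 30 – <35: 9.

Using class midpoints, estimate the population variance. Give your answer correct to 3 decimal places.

Midpoints: 2.5, 7.5, 12.5, 17.5, 22.5, 27.5, 32.5
n = 122, Σfm = 1695, mean = 13.8934
Σfm² = 34412.5
Σf(m − x̄)² = Σfm² − (Σfm)²/n = 34412.5 − 1695²/122 = 10863.1148
Population variance = 10863.1148 / 122 = 89.0419

89.042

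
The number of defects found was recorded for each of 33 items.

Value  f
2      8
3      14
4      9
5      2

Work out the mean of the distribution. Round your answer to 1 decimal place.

3.2

Values: 2, 3, 4, 5
Σfx = 8×2 + 14×3 + 9×4 + 2×5 = 104
n = Σf = 33
Mean = 104 / 33 = 3.1515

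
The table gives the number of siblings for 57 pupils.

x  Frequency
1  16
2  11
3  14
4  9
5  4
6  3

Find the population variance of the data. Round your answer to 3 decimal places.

Values: 1, 2, 3, 4, 5, 6
n = 57, Σfx = 154, mean = 2.7018
Σfx² = 538
Σf(x − x̄)² = Σfx² − (Σfx)²/n = 538 − 154²/57 = 121.9298
Population variance = 121.9298 / 57 = 2.1391

2.139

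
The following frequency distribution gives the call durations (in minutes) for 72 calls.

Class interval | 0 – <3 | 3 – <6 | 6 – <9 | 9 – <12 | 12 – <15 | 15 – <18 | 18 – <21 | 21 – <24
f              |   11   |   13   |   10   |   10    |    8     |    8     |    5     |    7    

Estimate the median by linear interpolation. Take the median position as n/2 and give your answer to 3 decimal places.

Cumulative frequencies: 11, 24, 34, 44, 52, 60, 65, 72
n = 72; position = n/2 = 36.
This falls in the class 9 – <12: L = 9, F = 34, f = 10, h = 3.
Median ≈ 9 + ((36 − 34) / 10) × 3 = 9.6000

9.600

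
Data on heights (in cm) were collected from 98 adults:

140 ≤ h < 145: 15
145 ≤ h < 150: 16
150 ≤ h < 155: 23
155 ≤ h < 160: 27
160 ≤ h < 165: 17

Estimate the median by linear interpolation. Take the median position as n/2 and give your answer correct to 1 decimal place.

Cumulative frequencies: 15, 31, 54, 81, 98
n = 98; position = n/2 = 49.
This falls in the class 150 ≤ h < 155: L = 150, F = 31, f = 23, h = 5.
Median ≈ 150 + ((49 − 31) / 23) × 5 = 153.9130

153.9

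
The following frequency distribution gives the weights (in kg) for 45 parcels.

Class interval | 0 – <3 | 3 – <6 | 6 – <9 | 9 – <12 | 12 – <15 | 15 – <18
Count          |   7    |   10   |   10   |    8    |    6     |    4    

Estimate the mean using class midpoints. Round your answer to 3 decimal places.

8.033

Midpoints: 1.5, 4.5, 7.5, 10.5, 13.5, 16.5
Σfm = 7×1.5 + 10×4.5 + 10×7.5 + 8×10.5 + 6×13.5 + 4×16.5 = 361.5
n = Σf = 45
Mean = 361.5 / 45 = 8.0333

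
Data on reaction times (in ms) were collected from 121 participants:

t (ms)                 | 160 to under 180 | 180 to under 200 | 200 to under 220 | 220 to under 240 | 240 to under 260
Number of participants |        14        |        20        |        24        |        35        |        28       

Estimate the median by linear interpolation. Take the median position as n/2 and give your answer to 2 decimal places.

Cumulative frequencies: 14, 34, 58, 93, 121
n = 121; position = n/2 = 60.5.
This falls in the class 220 to under 240: L = 220, F = 58, f = 35, h = 20.
Median ≈ 220 + ((60.5 − 58) / 35) × 20 = 221.4286

221.43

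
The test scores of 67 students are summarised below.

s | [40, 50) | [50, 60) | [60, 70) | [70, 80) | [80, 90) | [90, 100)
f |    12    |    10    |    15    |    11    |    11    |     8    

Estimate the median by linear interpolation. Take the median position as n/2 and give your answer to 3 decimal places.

67.667

Cumulative frequencies: 12, 22, 37, 48, 59, 67
n = 67; position = n/2 = 33.5.
This falls in the class [60, 70): L = 60, F = 22, f = 15, h = 10.
Median ≈ 60 + ((33.5 − 22) / 15) × 10 = 67.6667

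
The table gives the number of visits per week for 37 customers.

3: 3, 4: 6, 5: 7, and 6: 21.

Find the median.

6

Cumulative frequencies: 3, 9, 16, 37
n = 37, so the median is the value in position (n+1)/2 = 19.
Position 19 falls at value 6.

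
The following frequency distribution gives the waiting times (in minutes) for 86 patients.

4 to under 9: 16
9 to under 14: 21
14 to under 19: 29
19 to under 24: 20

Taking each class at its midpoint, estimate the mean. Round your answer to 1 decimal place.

Midpoints: 6.5, 11.5, 16.5, 21.5
Σfm = 16×6.5 + 21×11.5 + 29×16.5 + 20×21.5 = 1254
n = Σf = 86
Mean = 1254 / 86 = 14.5814

14.6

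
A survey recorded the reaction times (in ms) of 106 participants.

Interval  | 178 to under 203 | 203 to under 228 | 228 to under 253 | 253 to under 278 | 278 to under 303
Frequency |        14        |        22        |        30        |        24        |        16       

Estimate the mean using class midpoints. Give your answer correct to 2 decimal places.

Midpoints: 190.5, 215.5, 240.5, 265.5, 290.5
Σfm = 14×190.5 + 22×215.5 + 30×240.5 + 24×265.5 + 16×290.5 = 25643
n = Σf = 106
Mean = 25643 / 106 = 241.9151

241.92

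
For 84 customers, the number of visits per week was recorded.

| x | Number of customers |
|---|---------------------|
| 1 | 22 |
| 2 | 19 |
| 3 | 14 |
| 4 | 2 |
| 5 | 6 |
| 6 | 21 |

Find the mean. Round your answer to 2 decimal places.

3.17

Values: 1, 2, 3, 4, 5, 6
Σfx = 22×1 + 19×2 + 14×3 + 2×4 + 6×5 + 21×6 = 266
n = Σf = 84
Mean = 266 / 84 = 3.1667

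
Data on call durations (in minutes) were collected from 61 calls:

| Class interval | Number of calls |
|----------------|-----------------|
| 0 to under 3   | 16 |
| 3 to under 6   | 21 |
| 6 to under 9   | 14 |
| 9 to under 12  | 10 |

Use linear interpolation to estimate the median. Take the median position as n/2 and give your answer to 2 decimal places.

5.07

Cumulative frequencies: 16, 37, 51, 61
n = 61; position = n/2 = 30.5.
This falls in the class 3 to under 6: L = 3, F = 16, f = 21, h = 3.
Median ≈ 3 + ((30.5 − 16) / 21) × 3 = 5.0714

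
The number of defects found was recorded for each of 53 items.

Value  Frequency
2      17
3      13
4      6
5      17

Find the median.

3

Cumulative frequencies: 17, 30, 36, 53
n = 53, so the median is the value in position (n+1)/2 = 27.
Position 27 falls at value 3.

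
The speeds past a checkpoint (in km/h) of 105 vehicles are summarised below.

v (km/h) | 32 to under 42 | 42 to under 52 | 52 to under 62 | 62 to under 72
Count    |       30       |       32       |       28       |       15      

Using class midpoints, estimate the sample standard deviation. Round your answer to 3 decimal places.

10.309

Midpoints: 37, 47, 57, 67
n = 105, Σfm = 5215, mean = 49.6667
Σfm² = 270065
Σf(m − x̄)² = Σfm² − (Σfm)²/n = 270065 − 5215²/105 = 11053.3333
Sample variance = 11053.3333 / 104 = 106.2821
Standard deviation = √106.2821 = 10.3093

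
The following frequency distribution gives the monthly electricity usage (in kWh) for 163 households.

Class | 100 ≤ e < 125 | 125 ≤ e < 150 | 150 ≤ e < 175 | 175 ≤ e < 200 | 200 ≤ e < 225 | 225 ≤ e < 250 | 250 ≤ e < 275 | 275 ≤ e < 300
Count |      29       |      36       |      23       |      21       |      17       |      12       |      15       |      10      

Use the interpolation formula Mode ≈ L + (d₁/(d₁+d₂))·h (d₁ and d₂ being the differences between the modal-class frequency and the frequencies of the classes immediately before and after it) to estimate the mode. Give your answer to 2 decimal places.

Modal class: 125 ≤ e < 150 (highest frequency 36).
d₁ = 36 − 29 = 7, d₂ = 36 − 23 = 13
Mode ≈ 125 + (7/(7+13)) × 25 = 125 + 8.7500 = 133.7500

133.75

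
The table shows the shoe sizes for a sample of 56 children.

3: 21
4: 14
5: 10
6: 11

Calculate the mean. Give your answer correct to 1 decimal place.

4.2

Values: 3, 4, 5, 6
Σfx = 21×3 + 14×4 + 10×5 + 11×6 = 235
n = Σf = 56
Mean = 235 / 56 = 4.1964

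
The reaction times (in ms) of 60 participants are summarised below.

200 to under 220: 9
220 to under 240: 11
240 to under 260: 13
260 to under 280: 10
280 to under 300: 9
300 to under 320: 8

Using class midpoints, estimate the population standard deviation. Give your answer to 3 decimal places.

32.268

Midpoints: 210, 230, 250, 270, 290, 310
n = 60, Σfm = 15460, mean = 257.6667
Σfm² = 4046000
Σf(m − x̄)² = Σfm² − (Σfm)²/n = 4046000 − 15460²/60 = 62473.3333
Population variance = 62473.3333 / 60 = 1041.2222
Standard deviation = √1041.2222 = 32.2680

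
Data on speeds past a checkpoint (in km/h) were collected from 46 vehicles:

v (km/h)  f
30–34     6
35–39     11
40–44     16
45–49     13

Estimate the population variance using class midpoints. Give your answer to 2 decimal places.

24.91

Midpoints: 32, 37, 42, 47
n = 46, Σfm = 1882, mean = 40.9130
Σfm² = 78144
Σf(m − x̄)² = Σfm² − (Σfm)²/n = 78144 − 1882²/46 = 1145.6522
Population variance = 1145.6522 / 46 = 24.9055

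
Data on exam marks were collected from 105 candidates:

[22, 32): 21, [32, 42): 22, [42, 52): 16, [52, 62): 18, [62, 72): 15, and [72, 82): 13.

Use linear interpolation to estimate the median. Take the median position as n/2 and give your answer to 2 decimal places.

Cumulative frequencies: 21, 43, 59, 77, 92, 105
n = 105; position = n/2 = 52.5.
This falls in the class [42, 52): L = 42, F = 43, f = 16, h = 10.
Median ≈ 42 + ((52.5 − 43) / 16) × 10 = 47.9375

47.94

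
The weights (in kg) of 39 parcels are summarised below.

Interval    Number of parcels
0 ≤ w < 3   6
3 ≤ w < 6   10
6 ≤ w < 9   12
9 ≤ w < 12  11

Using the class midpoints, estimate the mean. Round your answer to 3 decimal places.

6.654

Midpoints: 1.5, 4.5, 7.5, 10.5
Σfm = 6×1.5 + 10×4.5 + 12×7.5 + 11×10.5 = 259.5
n = Σf = 39
Mean = 259.5 / 39 = 6.6538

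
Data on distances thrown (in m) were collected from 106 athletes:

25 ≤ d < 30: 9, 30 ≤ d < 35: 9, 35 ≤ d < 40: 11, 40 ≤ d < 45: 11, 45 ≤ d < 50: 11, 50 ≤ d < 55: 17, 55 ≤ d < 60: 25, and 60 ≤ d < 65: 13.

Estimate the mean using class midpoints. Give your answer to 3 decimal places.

Midpoints: 27.5, 32.5, 37.5, 42.5, 47.5, 52.5, 57.5, 62.5
Σfm = 9×27.5 + 9×32.5 + 11×37.5 + 11×42.5 + 11×47.5 + 17×52.5 + 25×57.5 + 13×62.5 = 5085
n = Σf = 106
Mean = 5085 / 106 = 47.9717

47.972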